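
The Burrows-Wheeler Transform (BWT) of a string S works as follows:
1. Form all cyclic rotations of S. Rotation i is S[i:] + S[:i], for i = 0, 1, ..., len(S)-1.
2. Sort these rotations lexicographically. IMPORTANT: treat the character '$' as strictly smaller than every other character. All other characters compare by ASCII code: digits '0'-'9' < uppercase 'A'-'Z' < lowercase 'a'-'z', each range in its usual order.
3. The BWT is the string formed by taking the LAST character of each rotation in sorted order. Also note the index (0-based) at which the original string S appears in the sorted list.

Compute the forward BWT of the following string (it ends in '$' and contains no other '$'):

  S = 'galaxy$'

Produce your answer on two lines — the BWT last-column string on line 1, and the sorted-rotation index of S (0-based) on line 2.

Answer: ygl$aax
3

Derivation:
All 7 rotations (rotation i = S[i:]+S[:i]):
  rot[0] = galaxy$
  rot[1] = alaxy$g
  rot[2] = laxy$ga
  rot[3] = axy$gal
  rot[4] = xy$gala
  rot[5] = y$galax
  rot[6] = $galaxy
Sorted (with $ < everything):
  sorted[0] = $galaxy  (last char: 'y')
  sorted[1] = alaxy$g  (last char: 'g')
  sorted[2] = axy$gal  (last char: 'l')
  sorted[3] = galaxy$  (last char: '$')
  sorted[4] = laxy$ga  (last char: 'a')
  sorted[5] = xy$gala  (last char: 'a')
  sorted[6] = y$galax  (last char: 'x')
Last column: ygl$aax
Original string S is at sorted index 3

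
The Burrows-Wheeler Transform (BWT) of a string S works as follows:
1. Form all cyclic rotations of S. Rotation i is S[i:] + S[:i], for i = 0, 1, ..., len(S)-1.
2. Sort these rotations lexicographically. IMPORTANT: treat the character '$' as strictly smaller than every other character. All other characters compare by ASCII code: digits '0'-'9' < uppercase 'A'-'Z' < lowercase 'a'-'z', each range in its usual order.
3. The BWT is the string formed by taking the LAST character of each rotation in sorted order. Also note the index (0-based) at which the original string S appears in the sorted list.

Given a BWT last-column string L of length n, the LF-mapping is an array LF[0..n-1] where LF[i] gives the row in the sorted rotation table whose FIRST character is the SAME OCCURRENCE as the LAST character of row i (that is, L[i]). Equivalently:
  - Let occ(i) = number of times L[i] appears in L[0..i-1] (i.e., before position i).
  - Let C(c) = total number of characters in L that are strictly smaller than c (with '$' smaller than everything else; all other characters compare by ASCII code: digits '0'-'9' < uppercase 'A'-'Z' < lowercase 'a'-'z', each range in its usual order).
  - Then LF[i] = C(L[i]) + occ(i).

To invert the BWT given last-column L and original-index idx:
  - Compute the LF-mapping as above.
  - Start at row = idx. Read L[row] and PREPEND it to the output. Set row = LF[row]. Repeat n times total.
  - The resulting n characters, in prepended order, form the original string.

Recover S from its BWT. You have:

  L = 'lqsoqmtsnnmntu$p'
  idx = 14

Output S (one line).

Answer: tsomqnputnsmnql$

Derivation:
LF mapping: 1 9 11 7 10 2 13 12 4 5 3 6 14 15 0 8
Walk LF starting at row 14, prepending L[row]:
  step 1: row=14, L[14]='$', prepend. Next row=LF[14]=0
  step 2: row=0, L[0]='l', prepend. Next row=LF[0]=1
  step 3: row=1, L[1]='q', prepend. Next row=LF[1]=9
  step 4: row=9, L[9]='n', prepend. Next row=LF[9]=5
  step 5: row=5, L[5]='m', prepend. Next row=LF[5]=2
  step 6: row=2, L[2]='s', prepend. Next row=LF[2]=11
  step 7: row=11, L[11]='n', prepend. Next row=LF[11]=6
  step 8: row=6, L[6]='t', prepend. Next row=LF[6]=13
  step 9: row=13, L[13]='u', prepend. Next row=LF[13]=15
  step 10: row=15, L[15]='p', prepend. Next row=LF[15]=8
  step 11: row=8, L[8]='n', prepend. Next row=LF[8]=4
  step 12: row=4, L[4]='q', prepend. Next row=LF[4]=10
  step 13: row=10, L[10]='m', prepend. Next row=LF[10]=3
  step 14: row=3, L[3]='o', prepend. Next row=LF[3]=7
  step 15: row=7, L[7]='s', prepend. Next row=LF[7]=12
  step 16: row=12, L[12]='t', prepend. Next row=LF[12]=14
Reversed output: tsomqnputnsmnql$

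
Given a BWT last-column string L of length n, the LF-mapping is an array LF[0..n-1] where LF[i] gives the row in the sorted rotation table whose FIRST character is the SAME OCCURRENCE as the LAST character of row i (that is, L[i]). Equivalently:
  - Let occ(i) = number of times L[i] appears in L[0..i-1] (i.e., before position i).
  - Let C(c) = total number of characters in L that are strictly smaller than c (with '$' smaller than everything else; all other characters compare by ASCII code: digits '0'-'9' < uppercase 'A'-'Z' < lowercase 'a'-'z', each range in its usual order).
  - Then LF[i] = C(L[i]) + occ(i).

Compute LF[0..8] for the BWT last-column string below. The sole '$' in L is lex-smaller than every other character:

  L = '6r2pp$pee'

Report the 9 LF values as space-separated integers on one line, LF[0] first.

Char counts: '$':1, '2':1, '6':1, 'e':2, 'p':3, 'r':1
C (first-col start): C('$')=0, C('2')=1, C('6')=2, C('e')=3, C('p')=5, C('r')=8
L[0]='6': occ=0, LF[0]=C('6')+0=2+0=2
L[1]='r': occ=0, LF[1]=C('r')+0=8+0=8
L[2]='2': occ=0, LF[2]=C('2')+0=1+0=1
L[3]='p': occ=0, LF[3]=C('p')+0=5+0=5
L[4]='p': occ=1, LF[4]=C('p')+1=5+1=6
L[5]='$': occ=0, LF[5]=C('$')+0=0+0=0
L[6]='p': occ=2, LF[6]=C('p')+2=5+2=7
L[7]='e': occ=0, LF[7]=C('e')+0=3+0=3
L[8]='e': occ=1, LF[8]=C('e')+1=3+1=4

Answer: 2 8 1 5 6 0 7 3 4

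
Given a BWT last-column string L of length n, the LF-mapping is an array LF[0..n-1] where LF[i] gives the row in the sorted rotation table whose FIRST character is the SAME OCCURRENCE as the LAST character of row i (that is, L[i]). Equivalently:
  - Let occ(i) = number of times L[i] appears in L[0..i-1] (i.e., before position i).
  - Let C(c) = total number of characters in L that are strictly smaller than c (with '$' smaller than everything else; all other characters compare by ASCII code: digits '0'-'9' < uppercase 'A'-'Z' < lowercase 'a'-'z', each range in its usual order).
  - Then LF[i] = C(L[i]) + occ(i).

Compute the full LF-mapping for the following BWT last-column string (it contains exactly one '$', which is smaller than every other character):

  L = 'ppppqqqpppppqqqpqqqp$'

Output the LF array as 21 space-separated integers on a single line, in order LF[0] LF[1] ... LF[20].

Answer: 1 2 3 4 12 13 14 5 6 7 8 9 15 16 17 10 18 19 20 11 0

Derivation:
Char counts: '$':1, 'p':11, 'q':9
C (first-col start): C('$')=0, C('p')=1, C('q')=12
L[0]='p': occ=0, LF[0]=C('p')+0=1+0=1
L[1]='p': occ=1, LF[1]=C('p')+1=1+1=2
L[2]='p': occ=2, LF[2]=C('p')+2=1+2=3
L[3]='p': occ=3, LF[3]=C('p')+3=1+3=4
L[4]='q': occ=0, LF[4]=C('q')+0=12+0=12
L[5]='q': occ=1, LF[5]=C('q')+1=12+1=13
L[6]='q': occ=2, LF[6]=C('q')+2=12+2=14
L[7]='p': occ=4, LF[7]=C('p')+4=1+4=5
L[8]='p': occ=5, LF[8]=C('p')+5=1+5=6
L[9]='p': occ=6, LF[9]=C('p')+6=1+6=7
L[10]='p': occ=7, LF[10]=C('p')+7=1+7=8
L[11]='p': occ=8, LF[11]=C('p')+8=1+8=9
L[12]='q': occ=3, LF[12]=C('q')+3=12+3=15
L[13]='q': occ=4, LF[13]=C('q')+4=12+4=16
L[14]='q': occ=5, LF[14]=C('q')+5=12+5=17
L[15]='p': occ=9, LF[15]=C('p')+9=1+9=10
L[16]='q': occ=6, LF[16]=C('q')+6=12+6=18
L[17]='q': occ=7, LF[17]=C('q')+7=12+7=19
L[18]='q': occ=8, LF[18]=C('q')+8=12+8=20
L[19]='p': occ=10, LF[19]=C('p')+10=1+10=11
L[20]='$': occ=0, LF[20]=C('$')+0=0+0=0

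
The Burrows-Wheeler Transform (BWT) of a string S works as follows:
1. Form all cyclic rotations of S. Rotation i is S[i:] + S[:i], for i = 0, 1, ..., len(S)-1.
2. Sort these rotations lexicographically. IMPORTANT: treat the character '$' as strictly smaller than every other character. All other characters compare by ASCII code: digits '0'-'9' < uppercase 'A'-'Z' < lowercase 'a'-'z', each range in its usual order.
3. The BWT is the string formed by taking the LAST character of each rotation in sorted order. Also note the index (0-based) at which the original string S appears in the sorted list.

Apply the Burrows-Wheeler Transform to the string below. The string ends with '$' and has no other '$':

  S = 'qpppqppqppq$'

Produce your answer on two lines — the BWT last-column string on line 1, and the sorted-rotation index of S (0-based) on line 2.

All 12 rotations (rotation i = S[i:]+S[:i]):
  rot[0] = qpppqppqppq$
  rot[1] = pppqppqppq$q
  rot[2] = ppqppqppq$qp
  rot[3] = pqppqppq$qpp
  rot[4] = qppqppq$qppp
  rot[5] = ppqppq$qpppq
  rot[6] = pqppq$qpppqp
  rot[7] = qppq$qpppqpp
  rot[8] = ppq$qpppqppq
  rot[9] = pq$qpppqppqp
  rot[10] = q$qpppqppqpp
  rot[11] = $qpppqppqppq
Sorted (with $ < everything):
  sorted[0] = $qpppqppqppq  (last char: 'q')
  sorted[1] = pppqppqppq$q  (last char: 'q')
  sorted[2] = ppq$qpppqppq  (last char: 'q')
  sorted[3] = ppqppq$qpppq  (last char: 'q')
  sorted[4] = ppqppqppq$qp  (last char: 'p')
  sorted[5] = pq$qpppqppqp  (last char: 'p')
  sorted[6] = pqppq$qpppqp  (last char: 'p')
  sorted[7] = pqppqppq$qpp  (last char: 'p')
  sorted[8] = q$qpppqppqpp  (last char: 'p')
  sorted[9] = qpppqppqppq$  (last char: '$')
  sorted[10] = qppq$qpppqpp  (last char: 'p')
  sorted[11] = qppqppq$qppp  (last char: 'p')
Last column: qqqqppppp$pp
Original string S is at sorted index 9

Answer: qqqqppppp$pp
9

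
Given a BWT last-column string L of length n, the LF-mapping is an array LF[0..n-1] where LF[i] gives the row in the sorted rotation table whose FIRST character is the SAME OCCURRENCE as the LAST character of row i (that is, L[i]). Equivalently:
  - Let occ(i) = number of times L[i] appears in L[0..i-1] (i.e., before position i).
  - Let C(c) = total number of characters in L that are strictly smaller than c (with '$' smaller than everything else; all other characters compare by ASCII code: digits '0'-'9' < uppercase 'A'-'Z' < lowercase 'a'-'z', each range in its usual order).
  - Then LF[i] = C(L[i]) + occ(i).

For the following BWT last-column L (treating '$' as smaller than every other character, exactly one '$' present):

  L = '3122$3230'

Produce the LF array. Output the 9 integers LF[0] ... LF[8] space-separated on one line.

Answer: 6 2 3 4 0 7 5 8 1

Derivation:
Char counts: '$':1, '0':1, '1':1, '2':3, '3':3
C (first-col start): C('$')=0, C('0')=1, C('1')=2, C('2')=3, C('3')=6
L[0]='3': occ=0, LF[0]=C('3')+0=6+0=6
L[1]='1': occ=0, LF[1]=C('1')+0=2+0=2
L[2]='2': occ=0, LF[2]=C('2')+0=3+0=3
L[3]='2': occ=1, LF[3]=C('2')+1=3+1=4
L[4]='$': occ=0, LF[4]=C('$')+0=0+0=0
L[5]='3': occ=1, LF[5]=C('3')+1=6+1=7
L[6]='2': occ=2, LF[6]=C('2')+2=3+2=5
L[7]='3': occ=2, LF[7]=C('3')+2=6+2=8
L[8]='0': occ=0, LF[8]=C('0')+0=1+0=1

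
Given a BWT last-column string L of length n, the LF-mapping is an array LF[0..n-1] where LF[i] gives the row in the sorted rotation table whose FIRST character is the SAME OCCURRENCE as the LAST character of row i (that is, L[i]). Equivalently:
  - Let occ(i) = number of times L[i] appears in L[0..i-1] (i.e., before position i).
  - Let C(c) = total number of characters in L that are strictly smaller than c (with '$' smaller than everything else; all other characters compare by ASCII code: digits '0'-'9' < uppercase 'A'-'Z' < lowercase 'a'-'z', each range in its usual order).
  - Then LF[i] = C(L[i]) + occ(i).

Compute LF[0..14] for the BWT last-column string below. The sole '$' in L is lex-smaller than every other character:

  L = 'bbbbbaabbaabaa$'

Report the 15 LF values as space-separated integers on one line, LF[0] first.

Char counts: '$':1, 'a':6, 'b':8
C (first-col start): C('$')=0, C('a')=1, C('b')=7
L[0]='b': occ=0, LF[0]=C('b')+0=7+0=7
L[1]='b': occ=1, LF[1]=C('b')+1=7+1=8
L[2]='b': occ=2, LF[2]=C('b')+2=7+2=9
L[3]='b': occ=3, LF[3]=C('b')+3=7+3=10
L[4]='b': occ=4, LF[4]=C('b')+4=7+4=11
L[5]='a': occ=0, LF[5]=C('a')+0=1+0=1
L[6]='a': occ=1, LF[6]=C('a')+1=1+1=2
L[7]='b': occ=5, LF[7]=C('b')+5=7+5=12
L[8]='b': occ=6, LF[8]=C('b')+6=7+6=13
L[9]='a': occ=2, LF[9]=C('a')+2=1+2=3
L[10]='a': occ=3, LF[10]=C('a')+3=1+3=4
L[11]='b': occ=7, LF[11]=C('b')+7=7+7=14
L[12]='a': occ=4, LF[12]=C('a')+4=1+4=5
L[13]='a': occ=5, LF[13]=C('a')+5=1+5=6
L[14]='$': occ=0, LF[14]=C('$')+0=0+0=0

Answer: 7 8 9 10 11 1 2 12 13 3 4 14 5 6 0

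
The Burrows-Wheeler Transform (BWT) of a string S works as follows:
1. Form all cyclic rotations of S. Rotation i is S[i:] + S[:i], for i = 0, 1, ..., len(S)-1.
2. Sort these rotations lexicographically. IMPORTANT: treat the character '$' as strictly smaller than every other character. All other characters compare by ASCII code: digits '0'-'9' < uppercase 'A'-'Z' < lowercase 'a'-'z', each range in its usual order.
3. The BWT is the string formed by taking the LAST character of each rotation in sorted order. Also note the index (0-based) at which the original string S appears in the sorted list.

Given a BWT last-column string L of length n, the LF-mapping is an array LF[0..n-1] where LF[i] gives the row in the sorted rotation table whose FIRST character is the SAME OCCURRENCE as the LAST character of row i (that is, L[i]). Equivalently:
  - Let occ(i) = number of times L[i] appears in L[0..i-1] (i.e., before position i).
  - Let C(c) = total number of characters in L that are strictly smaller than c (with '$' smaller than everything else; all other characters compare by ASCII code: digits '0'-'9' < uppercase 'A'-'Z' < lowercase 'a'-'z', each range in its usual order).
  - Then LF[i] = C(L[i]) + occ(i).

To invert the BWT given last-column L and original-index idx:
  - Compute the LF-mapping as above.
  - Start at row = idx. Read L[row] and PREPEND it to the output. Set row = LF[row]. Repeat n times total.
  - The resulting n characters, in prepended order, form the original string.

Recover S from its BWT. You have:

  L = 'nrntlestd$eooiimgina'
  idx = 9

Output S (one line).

Answer: lemondisintegration$

Derivation:
LF mapping: 11 16 12 18 9 3 17 19 2 0 4 14 15 6 7 10 5 8 13 1
Walk LF starting at row 9, prepending L[row]:
  step 1: row=9, L[9]='$', prepend. Next row=LF[9]=0
  step 2: row=0, L[0]='n', prepend. Next row=LF[0]=11
  step 3: row=11, L[11]='o', prepend. Next row=LF[11]=14
  step 4: row=14, L[14]='i', prepend. Next row=LF[14]=7
  step 5: row=7, L[7]='t', prepend. Next row=LF[7]=19
  step 6: row=19, L[19]='a', prepend. Next row=LF[19]=1
  step 7: row=1, L[1]='r', prepend. Next row=LF[1]=16
  step 8: row=16, L[16]='g', prepend. Next row=LF[16]=5
  step 9: row=5, L[5]='e', prepend. Next row=LF[5]=3
  step 10: row=3, L[3]='t', prepend. Next row=LF[3]=18
  step 11: row=18, L[18]='n', prepend. Next row=LF[18]=13
  step 12: row=13, L[13]='i', prepend. Next row=LF[13]=6
  step 13: row=6, L[6]='s', prepend. Next row=LF[6]=17
  step 14: row=17, L[17]='i', prepend. Next row=LF[17]=8
  step 15: row=8, L[8]='d', prepend. Next row=LF[8]=2
  step 16: row=2, L[2]='n', prepend. Next row=LF[2]=12
  step 17: row=12, L[12]='o', prepend. Next row=LF[12]=15
  step 18: row=15, L[15]='m', prepend. Next row=LF[15]=10
  step 19: row=10, L[10]='e', prepend. Next row=LF[10]=4
  step 20: row=4, L[4]='l', prepend. Next row=LF[4]=9
Reversed output: lemondisintegration$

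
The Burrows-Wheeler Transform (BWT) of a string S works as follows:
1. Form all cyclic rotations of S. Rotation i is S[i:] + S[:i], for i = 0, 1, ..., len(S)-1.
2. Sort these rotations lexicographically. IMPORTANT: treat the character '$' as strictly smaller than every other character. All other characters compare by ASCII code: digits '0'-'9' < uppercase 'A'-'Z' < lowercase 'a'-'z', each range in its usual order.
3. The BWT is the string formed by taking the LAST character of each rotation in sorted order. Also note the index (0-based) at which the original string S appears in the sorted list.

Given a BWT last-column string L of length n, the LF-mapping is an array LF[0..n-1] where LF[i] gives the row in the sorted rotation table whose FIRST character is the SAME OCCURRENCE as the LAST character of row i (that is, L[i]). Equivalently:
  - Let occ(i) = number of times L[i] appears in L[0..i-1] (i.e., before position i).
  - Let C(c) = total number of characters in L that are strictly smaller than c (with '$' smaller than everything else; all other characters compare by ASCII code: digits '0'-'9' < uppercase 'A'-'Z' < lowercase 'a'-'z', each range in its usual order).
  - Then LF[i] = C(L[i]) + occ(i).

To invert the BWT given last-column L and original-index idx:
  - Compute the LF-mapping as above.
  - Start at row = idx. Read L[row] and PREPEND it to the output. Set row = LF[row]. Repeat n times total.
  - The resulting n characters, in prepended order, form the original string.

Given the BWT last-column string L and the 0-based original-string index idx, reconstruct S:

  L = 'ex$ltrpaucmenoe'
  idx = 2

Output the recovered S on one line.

Answer: counterexample$

Derivation:
LF mapping: 3 14 0 6 12 11 10 1 13 2 7 4 8 9 5
Walk LF starting at row 2, prepending L[row]:
  step 1: row=2, L[2]='$', prepend. Next row=LF[2]=0
  step 2: row=0, L[0]='e', prepend. Next row=LF[0]=3
  step 3: row=3, L[3]='l', prepend. Next row=LF[3]=6
  step 4: row=6, L[6]='p', prepend. Next row=LF[6]=10
  step 5: row=10, L[10]='m', prepend. Next row=LF[10]=7
  step 6: row=7, L[7]='a', prepend. Next row=LF[7]=1
  step 7: row=1, L[1]='x', prepend. Next row=LF[1]=14
  step 8: row=14, L[14]='e', prepend. Next row=LF[14]=5
  step 9: row=5, L[5]='r', prepend. Next row=LF[5]=11
  step 10: row=11, L[11]='e', prepend. Next row=LF[11]=4
  step 11: row=4, L[4]='t', prepend. Next row=LF[4]=12
  step 12: row=12, L[12]='n', prepend. Next row=LF[12]=8
  step 13: row=8, L[8]='u', prepend. Next row=LF[8]=13
  step 14: row=13, L[13]='o', prepend. Next row=LF[13]=9
  step 15: row=9, L[9]='c', prepend. Next row=LF[9]=2
Reversed output: counterexample$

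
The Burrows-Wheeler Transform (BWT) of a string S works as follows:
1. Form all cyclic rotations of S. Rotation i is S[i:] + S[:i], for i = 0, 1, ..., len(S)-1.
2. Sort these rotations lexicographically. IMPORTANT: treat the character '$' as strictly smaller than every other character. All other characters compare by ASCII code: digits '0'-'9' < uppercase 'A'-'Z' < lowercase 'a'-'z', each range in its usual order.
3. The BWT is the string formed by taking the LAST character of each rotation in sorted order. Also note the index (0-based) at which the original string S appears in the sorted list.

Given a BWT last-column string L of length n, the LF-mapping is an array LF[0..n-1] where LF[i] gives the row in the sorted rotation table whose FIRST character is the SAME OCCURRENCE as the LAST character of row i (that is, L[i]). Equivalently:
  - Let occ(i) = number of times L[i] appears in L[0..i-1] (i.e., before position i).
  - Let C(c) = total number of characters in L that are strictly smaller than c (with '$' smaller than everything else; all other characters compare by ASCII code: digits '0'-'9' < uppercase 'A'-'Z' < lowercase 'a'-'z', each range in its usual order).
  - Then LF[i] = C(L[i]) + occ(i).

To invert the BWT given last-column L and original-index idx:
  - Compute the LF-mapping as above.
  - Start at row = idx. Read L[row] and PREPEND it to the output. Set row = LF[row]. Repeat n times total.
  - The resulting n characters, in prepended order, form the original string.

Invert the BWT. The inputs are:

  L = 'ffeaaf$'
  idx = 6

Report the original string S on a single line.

Answer: ffaeaf$

Derivation:
LF mapping: 4 5 3 1 2 6 0
Walk LF starting at row 6, prepending L[row]:
  step 1: row=6, L[6]='$', prepend. Next row=LF[6]=0
  step 2: row=0, L[0]='f', prepend. Next row=LF[0]=4
  step 3: row=4, L[4]='a', prepend. Next row=LF[4]=2
  step 4: row=2, L[2]='e', prepend. Next row=LF[2]=3
  step 5: row=3, L[3]='a', prepend. Next row=LF[3]=1
  step 6: row=1, L[1]='f', prepend. Next row=LF[1]=5
  step 7: row=5, L[5]='f', prepend. Next row=LF[5]=6
Reversed output: ffaeaf$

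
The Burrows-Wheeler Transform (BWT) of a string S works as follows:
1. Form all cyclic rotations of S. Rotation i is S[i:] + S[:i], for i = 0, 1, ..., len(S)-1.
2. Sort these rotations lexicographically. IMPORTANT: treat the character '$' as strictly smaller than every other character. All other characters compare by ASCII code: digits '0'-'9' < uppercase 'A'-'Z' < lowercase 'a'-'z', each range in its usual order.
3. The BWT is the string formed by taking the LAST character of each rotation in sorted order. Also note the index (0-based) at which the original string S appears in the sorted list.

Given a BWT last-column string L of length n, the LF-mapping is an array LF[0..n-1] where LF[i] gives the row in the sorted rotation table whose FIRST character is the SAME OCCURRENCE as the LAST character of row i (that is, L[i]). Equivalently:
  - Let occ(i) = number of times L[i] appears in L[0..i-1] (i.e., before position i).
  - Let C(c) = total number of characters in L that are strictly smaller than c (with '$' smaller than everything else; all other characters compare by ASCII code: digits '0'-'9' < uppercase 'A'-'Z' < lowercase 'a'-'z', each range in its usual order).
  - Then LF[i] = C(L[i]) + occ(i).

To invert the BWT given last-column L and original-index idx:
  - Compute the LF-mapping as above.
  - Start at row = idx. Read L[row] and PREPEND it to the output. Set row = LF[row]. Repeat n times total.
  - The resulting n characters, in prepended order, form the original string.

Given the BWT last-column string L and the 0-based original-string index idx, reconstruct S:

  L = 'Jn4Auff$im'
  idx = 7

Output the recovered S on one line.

LF mapping: 3 8 1 2 9 4 5 0 6 7
Walk LF starting at row 7, prepending L[row]:
  step 1: row=7, L[7]='$', prepend. Next row=LF[7]=0
  step 2: row=0, L[0]='J', prepend. Next row=LF[0]=3
  step 3: row=3, L[3]='A', prepend. Next row=LF[3]=2
  step 4: row=2, L[2]='4', prepend. Next row=LF[2]=1
  step 5: row=1, L[1]='n', prepend. Next row=LF[1]=8
  step 6: row=8, L[8]='i', prepend. Next row=LF[8]=6
  step 7: row=6, L[6]='f', prepend. Next row=LF[6]=5
  step 8: row=5, L[5]='f', prepend. Next row=LF[5]=4
  step 9: row=4, L[4]='u', prepend. Next row=LF[4]=9
  step 10: row=9, L[9]='m', prepend. Next row=LF[9]=7
Reversed output: muffin4AJ$

Answer: muffin4AJ$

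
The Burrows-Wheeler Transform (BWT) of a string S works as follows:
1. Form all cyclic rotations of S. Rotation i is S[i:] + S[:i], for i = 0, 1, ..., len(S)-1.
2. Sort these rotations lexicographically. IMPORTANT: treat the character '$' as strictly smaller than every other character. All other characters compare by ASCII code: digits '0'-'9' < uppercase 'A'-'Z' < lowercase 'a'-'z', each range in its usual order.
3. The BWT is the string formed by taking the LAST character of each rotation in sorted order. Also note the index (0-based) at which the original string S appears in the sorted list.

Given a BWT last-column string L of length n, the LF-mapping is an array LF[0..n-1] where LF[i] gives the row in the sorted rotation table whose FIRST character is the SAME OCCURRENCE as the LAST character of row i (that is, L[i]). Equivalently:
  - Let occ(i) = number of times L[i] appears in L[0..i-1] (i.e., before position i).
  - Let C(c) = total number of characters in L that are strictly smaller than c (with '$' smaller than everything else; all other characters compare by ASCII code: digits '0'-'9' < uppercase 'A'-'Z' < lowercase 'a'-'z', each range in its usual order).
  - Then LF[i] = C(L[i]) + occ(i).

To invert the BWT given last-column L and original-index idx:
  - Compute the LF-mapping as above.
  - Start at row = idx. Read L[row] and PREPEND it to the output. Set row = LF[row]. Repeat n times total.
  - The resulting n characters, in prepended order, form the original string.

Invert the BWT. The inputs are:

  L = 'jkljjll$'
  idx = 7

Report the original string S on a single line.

Answer: llljjkj$

Derivation:
LF mapping: 1 4 5 2 3 6 7 0
Walk LF starting at row 7, prepending L[row]:
  step 1: row=7, L[7]='$', prepend. Next row=LF[7]=0
  step 2: row=0, L[0]='j', prepend. Next row=LF[0]=1
  step 3: row=1, L[1]='k', prepend. Next row=LF[1]=4
  step 4: row=4, L[4]='j', prepend. Next row=LF[4]=3
  step 5: row=3, L[3]='j', prepend. Next row=LF[3]=2
  step 6: row=2, L[2]='l', prepend. Next row=LF[2]=5
  step 7: row=5, L[5]='l', prepend. Next row=LF[5]=6
  step 8: row=6, L[6]='l', prepend. Next row=LF[6]=7
Reversed output: llljjkj$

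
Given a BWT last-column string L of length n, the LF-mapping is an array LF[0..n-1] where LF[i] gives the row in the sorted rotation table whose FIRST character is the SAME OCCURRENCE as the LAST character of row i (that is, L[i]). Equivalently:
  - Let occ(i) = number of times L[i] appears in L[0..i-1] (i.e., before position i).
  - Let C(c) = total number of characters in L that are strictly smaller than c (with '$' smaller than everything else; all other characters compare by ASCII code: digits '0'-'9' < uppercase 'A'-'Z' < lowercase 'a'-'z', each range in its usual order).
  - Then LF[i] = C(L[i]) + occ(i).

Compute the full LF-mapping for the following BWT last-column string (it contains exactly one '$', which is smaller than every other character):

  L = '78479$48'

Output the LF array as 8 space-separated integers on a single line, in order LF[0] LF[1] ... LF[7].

Char counts: '$':1, '4':2, '7':2, '8':2, '9':1
C (first-col start): C('$')=0, C('4')=1, C('7')=3, C('8')=5, C('9')=7
L[0]='7': occ=0, LF[0]=C('7')+0=3+0=3
L[1]='8': occ=0, LF[1]=C('8')+0=5+0=5
L[2]='4': occ=0, LF[2]=C('4')+0=1+0=1
L[3]='7': occ=1, LF[3]=C('7')+1=3+1=4
L[4]='9': occ=0, LF[4]=C('9')+0=7+0=7
L[5]='$': occ=0, LF[5]=C('$')+0=0+0=0
L[6]='4': occ=1, LF[6]=C('4')+1=1+1=2
L[7]='8': occ=1, LF[7]=C('8')+1=5+1=6

Answer: 3 5 1 4 7 0 2 6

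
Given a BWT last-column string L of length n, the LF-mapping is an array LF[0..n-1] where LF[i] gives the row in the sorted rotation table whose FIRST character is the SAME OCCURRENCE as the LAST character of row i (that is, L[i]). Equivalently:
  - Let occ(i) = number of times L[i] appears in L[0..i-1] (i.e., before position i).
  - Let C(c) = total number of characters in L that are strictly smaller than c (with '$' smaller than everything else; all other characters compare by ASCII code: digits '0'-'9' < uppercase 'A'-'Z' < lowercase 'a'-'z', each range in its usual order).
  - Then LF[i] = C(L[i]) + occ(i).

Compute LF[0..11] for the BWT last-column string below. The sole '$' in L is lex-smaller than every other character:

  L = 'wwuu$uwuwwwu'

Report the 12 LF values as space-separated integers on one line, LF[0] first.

Answer: 6 7 1 2 0 3 8 4 9 10 11 5

Derivation:
Char counts: '$':1, 'u':5, 'w':6
C (first-col start): C('$')=0, C('u')=1, C('w')=6
L[0]='w': occ=0, LF[0]=C('w')+0=6+0=6
L[1]='w': occ=1, LF[1]=C('w')+1=6+1=7
L[2]='u': occ=0, LF[2]=C('u')+0=1+0=1
L[3]='u': occ=1, LF[3]=C('u')+1=1+1=2
L[4]='$': occ=0, LF[4]=C('$')+0=0+0=0
L[5]='u': occ=2, LF[5]=C('u')+2=1+2=3
L[6]='w': occ=2, LF[6]=C('w')+2=6+2=8
L[7]='u': occ=3, LF[7]=C('u')+3=1+3=4
L[8]='w': occ=3, LF[8]=C('w')+3=6+3=9
L[9]='w': occ=4, LF[9]=C('w')+4=6+4=10
L[10]='w': occ=5, LF[10]=C('w')+5=6+5=11
L[11]='u': occ=4, LF[11]=C('u')+4=1+4=5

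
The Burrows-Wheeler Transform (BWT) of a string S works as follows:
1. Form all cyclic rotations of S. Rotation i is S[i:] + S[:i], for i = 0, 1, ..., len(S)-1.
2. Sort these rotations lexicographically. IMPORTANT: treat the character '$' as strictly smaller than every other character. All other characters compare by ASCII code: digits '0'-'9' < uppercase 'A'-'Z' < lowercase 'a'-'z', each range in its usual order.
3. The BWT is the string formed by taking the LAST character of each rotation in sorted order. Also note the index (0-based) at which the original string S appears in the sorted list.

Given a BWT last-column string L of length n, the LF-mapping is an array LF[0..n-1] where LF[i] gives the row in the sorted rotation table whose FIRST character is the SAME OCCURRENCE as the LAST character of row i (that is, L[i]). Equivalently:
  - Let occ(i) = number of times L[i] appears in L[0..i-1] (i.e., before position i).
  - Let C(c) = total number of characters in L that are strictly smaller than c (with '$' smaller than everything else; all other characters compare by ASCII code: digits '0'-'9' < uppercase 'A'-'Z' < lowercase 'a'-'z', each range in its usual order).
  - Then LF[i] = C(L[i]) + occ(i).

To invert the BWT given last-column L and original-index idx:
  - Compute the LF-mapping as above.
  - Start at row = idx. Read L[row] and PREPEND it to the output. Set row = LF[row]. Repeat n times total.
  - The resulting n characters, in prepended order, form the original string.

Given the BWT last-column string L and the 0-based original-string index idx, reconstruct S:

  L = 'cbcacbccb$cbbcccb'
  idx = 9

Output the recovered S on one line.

Answer: cbabbcbcbcccccbc$

Derivation:
LF mapping: 8 2 9 1 10 3 11 12 4 0 13 5 6 14 15 16 7
Walk LF starting at row 9, prepending L[row]:
  step 1: row=9, L[9]='$', prepend. Next row=LF[9]=0
  step 2: row=0, L[0]='c', prepend. Next row=LF[0]=8
  step 3: row=8, L[8]='b', prepend. Next row=LF[8]=4
  step 4: row=4, L[4]='c', prepend. Next row=LF[4]=10
  step 5: row=10, L[10]='c', prepend. Next row=LF[10]=13
  step 6: row=13, L[13]='c', prepend. Next row=LF[13]=14
  step 7: row=14, L[14]='c', prepend. Next row=LF[14]=15
  step 8: row=15, L[15]='c', prepend. Next row=LF[15]=16
  step 9: row=16, L[16]='b', prepend. Next row=LF[16]=7
  step 10: row=7, L[7]='c', prepend. Next row=LF[7]=12
  step 11: row=12, L[12]='b', prepend. Next row=LF[12]=6
  step 12: row=6, L[6]='c', prepend. Next row=LF[6]=11
  step 13: row=11, L[11]='b', prepend. Next row=LF[11]=5
  step 14: row=5, L[5]='b', prepend. Next row=LF[5]=3
  step 15: row=3, L[3]='a', prepend. Next row=LF[3]=1
  step 16: row=1, L[1]='b', prepend. Next row=LF[1]=2
  step 17: row=2, L[2]='c', prepend. Next row=LF[2]=9
Reversed output: cbabbcbcbcccccbc$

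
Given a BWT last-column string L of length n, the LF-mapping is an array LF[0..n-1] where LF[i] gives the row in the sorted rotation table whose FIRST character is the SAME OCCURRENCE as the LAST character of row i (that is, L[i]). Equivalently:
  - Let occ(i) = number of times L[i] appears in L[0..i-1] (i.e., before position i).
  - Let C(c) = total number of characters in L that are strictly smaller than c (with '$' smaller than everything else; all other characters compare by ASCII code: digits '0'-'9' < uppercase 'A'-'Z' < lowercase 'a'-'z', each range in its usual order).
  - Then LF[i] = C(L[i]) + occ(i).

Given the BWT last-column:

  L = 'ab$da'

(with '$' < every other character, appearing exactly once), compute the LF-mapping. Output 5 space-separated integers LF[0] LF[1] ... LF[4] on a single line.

Answer: 1 3 0 4 2

Derivation:
Char counts: '$':1, 'a':2, 'b':1, 'd':1
C (first-col start): C('$')=0, C('a')=1, C('b')=3, C('d')=4
L[0]='a': occ=0, LF[0]=C('a')+0=1+0=1
L[1]='b': occ=0, LF[1]=C('b')+0=3+0=3
L[2]='$': occ=0, LF[2]=C('$')+0=0+0=0
L[3]='d': occ=0, LF[3]=C('d')+0=4+0=4
L[4]='a': occ=1, LF[4]=C('a')+1=1+1=2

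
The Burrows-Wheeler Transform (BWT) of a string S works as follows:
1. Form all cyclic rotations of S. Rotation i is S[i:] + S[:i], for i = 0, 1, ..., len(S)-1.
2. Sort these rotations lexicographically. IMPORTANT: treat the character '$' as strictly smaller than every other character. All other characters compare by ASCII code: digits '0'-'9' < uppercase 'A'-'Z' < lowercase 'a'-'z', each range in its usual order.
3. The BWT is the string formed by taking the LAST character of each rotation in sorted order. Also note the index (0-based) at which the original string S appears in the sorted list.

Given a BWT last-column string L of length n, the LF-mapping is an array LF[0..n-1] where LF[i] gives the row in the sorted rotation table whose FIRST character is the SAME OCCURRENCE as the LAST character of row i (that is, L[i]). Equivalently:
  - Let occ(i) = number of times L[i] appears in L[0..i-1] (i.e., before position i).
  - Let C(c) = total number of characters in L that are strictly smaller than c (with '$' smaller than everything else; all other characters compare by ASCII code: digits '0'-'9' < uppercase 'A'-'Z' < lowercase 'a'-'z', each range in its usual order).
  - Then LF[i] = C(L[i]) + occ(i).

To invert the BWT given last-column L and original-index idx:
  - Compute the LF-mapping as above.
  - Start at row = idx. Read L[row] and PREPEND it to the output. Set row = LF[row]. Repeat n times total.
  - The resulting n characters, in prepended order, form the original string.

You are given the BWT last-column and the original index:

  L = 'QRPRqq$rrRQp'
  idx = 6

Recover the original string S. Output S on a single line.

LF mapping: 2 4 1 5 8 9 0 10 11 6 3 7
Walk LF starting at row 6, prepending L[row]:
  step 1: row=6, L[6]='$', prepend. Next row=LF[6]=0
  step 2: row=0, L[0]='Q', prepend. Next row=LF[0]=2
  step 3: row=2, L[2]='P', prepend. Next row=LF[2]=1
  step 4: row=1, L[1]='R', prepend. Next row=LF[1]=4
  step 5: row=4, L[4]='q', prepend. Next row=LF[4]=8
  step 6: row=8, L[8]='r', prepend. Next row=LF[8]=11
  step 7: row=11, L[11]='p', prepend. Next row=LF[11]=7
  step 8: row=7, L[7]='r', prepend. Next row=LF[7]=10
  step 9: row=10, L[10]='Q', prepend. Next row=LF[10]=3
  step 10: row=3, L[3]='R', prepend. Next row=LF[3]=5
  step 11: row=5, L[5]='q', prepend. Next row=LF[5]=9
  step 12: row=9, L[9]='R', prepend. Next row=LF[9]=6
Reversed output: RqRQrprqRPQ$

Answer: RqRQrprqRPQ$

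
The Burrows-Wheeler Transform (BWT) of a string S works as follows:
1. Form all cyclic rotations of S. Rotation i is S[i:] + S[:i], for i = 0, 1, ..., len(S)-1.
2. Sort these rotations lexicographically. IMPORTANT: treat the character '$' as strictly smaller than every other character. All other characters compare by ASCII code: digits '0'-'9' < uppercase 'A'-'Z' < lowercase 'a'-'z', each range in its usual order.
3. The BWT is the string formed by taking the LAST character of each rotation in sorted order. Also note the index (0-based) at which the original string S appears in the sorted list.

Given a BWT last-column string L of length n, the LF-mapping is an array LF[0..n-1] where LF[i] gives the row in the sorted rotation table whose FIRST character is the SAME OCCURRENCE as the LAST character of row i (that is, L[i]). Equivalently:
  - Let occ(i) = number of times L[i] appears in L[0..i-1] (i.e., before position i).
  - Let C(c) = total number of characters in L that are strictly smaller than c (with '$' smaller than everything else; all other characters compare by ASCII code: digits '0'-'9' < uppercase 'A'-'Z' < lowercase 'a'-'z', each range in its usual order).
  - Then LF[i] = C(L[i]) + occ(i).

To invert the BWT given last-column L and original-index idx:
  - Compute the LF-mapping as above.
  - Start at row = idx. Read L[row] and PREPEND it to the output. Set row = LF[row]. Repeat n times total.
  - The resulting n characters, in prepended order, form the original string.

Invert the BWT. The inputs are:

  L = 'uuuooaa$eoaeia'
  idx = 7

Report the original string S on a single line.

Answer: iuaeoaooauaeu$

Derivation:
LF mapping: 11 12 13 8 9 1 2 0 5 10 3 6 7 4
Walk LF starting at row 7, prepending L[row]:
  step 1: row=7, L[7]='$', prepend. Next row=LF[7]=0
  step 2: row=0, L[0]='u', prepend. Next row=LF[0]=11
  step 3: row=11, L[11]='e', prepend. Next row=LF[11]=6
  step 4: row=6, L[6]='a', prepend. Next row=LF[6]=2
  step 5: row=2, L[2]='u', prepend. Next row=LF[2]=13
  step 6: row=13, L[13]='a', prepend. Next row=LF[13]=4
  step 7: row=4, L[4]='o', prepend. Next row=LF[4]=9
  step 8: row=9, L[9]='o', prepend. Next row=LF[9]=10
  step 9: row=10, L[10]='a', prepend. Next row=LF[10]=3
  step 10: row=3, L[3]='o', prepend. Next row=LF[3]=8
  step 11: row=8, L[8]='e', prepend. Next row=LF[8]=5
  step 12: row=5, L[5]='a', prepend. Next row=LF[5]=1
  step 13: row=1, L[1]='u', prepend. Next row=LF[1]=12
  step 14: row=12, L[12]='i', prepend. Next row=LF[12]=7
Reversed output: iuaeoaooauaeu$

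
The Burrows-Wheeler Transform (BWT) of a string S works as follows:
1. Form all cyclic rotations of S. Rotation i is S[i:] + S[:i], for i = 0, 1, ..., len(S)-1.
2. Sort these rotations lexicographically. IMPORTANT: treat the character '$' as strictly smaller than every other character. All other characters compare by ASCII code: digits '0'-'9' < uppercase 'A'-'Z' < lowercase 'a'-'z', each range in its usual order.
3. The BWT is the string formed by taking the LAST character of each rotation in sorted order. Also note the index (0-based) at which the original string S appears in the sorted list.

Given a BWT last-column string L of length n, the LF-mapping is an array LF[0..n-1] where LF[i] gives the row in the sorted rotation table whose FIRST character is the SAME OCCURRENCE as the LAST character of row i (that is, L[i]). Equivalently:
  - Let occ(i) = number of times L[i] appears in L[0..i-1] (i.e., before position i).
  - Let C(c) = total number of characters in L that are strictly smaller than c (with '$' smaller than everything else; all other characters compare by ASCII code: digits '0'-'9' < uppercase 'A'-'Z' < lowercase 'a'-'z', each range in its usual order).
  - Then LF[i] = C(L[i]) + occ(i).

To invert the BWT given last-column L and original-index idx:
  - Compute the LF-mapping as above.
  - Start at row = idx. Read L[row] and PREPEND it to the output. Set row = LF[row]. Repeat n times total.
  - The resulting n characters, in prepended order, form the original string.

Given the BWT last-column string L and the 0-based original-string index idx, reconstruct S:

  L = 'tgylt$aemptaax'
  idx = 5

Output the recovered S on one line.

Answer: galaxyattempt$

Derivation:
LF mapping: 9 5 13 6 10 0 1 4 7 8 11 2 3 12
Walk LF starting at row 5, prepending L[row]:
  step 1: row=5, L[5]='$', prepend. Next row=LF[5]=0
  step 2: row=0, L[0]='t', prepend. Next row=LF[0]=9
  step 3: row=9, L[9]='p', prepend. Next row=LF[9]=8
  step 4: row=8, L[8]='m', prepend. Next row=LF[8]=7
  step 5: row=7, L[7]='e', prepend. Next row=LF[7]=4
  step 6: row=4, L[4]='t', prepend. Next row=LF[4]=10
  step 7: row=10, L[10]='t', prepend. Next row=LF[10]=11
  step 8: row=11, L[11]='a', prepend. Next row=LF[11]=2
  step 9: row=2, L[2]='y', prepend. Next row=LF[2]=13
  step 10: row=13, L[13]='x', prepend. Next row=LF[13]=12
  step 11: row=12, L[12]='a', prepend. Next row=LF[12]=3
  step 12: row=3, L[3]='l', prepend. Next row=LF[3]=6
  step 13: row=6, L[6]='a', prepend. Next row=LF[6]=1
  step 14: row=1, L[1]='g', prepend. Next row=LF[1]=5
Reversed output: galaxyattempt$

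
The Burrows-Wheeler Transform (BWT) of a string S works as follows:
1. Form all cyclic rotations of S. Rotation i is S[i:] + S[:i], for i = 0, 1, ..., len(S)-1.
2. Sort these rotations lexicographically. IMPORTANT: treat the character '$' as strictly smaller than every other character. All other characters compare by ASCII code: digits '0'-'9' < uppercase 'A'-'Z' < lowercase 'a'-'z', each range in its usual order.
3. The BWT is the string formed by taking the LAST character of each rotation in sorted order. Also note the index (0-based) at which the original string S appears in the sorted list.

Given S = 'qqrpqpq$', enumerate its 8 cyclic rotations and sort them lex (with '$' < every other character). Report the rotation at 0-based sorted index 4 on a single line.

All 8 rotations (rotation i = S[i:]+S[:i]):
  rot[0] = qqrpqpq$
  rot[1] = qrpqpq$q
  rot[2] = rpqpq$qq
  rot[3] = pqpq$qqr
  rot[4] = qpq$qqrp
  rot[5] = pq$qqrpq
  rot[6] = q$qqrpqp
  rot[7] = $qqrpqpq
Sorted (with $ < everything):
  sorted[0] = $qqrpqpq
  sorted[1] = pq$qqrpq
  sorted[2] = pqpq$qqr
  sorted[3] = q$qqrpqp
  sorted[4] = qpq$qqrp
  sorted[5] = qqrpqpq$
  sorted[6] = qrpqpq$q
  sorted[7] = rpqpq$qq
sorted[4] = qpq$qqrp

Answer: qpq$qqrp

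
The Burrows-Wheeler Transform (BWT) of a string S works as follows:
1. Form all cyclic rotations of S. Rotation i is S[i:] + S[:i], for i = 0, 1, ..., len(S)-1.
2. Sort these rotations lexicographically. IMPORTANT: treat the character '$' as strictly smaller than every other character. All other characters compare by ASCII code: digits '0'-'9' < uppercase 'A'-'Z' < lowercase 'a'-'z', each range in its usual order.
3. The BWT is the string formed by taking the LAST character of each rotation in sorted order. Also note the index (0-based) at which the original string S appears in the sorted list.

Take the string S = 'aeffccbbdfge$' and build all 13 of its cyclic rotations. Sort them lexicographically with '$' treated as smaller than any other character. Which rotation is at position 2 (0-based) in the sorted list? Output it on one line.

Answer: bbdfge$aeffcc

Derivation:
All 13 rotations (rotation i = S[i:]+S[:i]):
  rot[0] = aeffccbbdfge$
  rot[1] = effccbbdfge$a
  rot[2] = ffccbbdfge$ae
  rot[3] = fccbbdfge$aef
  rot[4] = ccbbdfge$aeff
  rot[5] = cbbdfge$aeffc
  rot[6] = bbdfge$aeffcc
  rot[7] = bdfge$aeffccb
  rot[8] = dfge$aeffccbb
  rot[9] = fge$aeffccbbd
  rot[10] = ge$aeffccbbdf
  rot[11] = e$aeffccbbdfg
  rot[12] = $aeffccbbdfge
Sorted (with $ < everything):
  sorted[0] = $aeffccbbdfge
  sorted[1] = aeffccbbdfge$
  sorted[2] = bbdfge$aeffcc
  sorted[3] = bdfge$aeffccb
  sorted[4] = cbbdfge$aeffc
  sorted[5] = ccbbdfge$aeff
  sorted[6] = dfge$aeffccbb
  sorted[7] = e$aeffccbbdfg
  sorted[8] = effccbbdfge$a
  sorted[9] = fccbbdfge$aef
  sorted[10] = ffccbbdfge$ae
  sorted[11] = fge$aeffccbbd
  sorted[12] = ge$aeffccbbdf
sorted[2] = bbdfge$aeffcc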